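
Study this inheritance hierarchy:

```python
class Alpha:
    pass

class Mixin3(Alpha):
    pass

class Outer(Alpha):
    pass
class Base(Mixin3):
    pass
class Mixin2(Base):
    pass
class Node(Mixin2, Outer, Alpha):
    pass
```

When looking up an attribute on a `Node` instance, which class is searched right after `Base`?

Mixin3

L[Node] = Node + merge(L[Mixin2], L[Outer], L[Alpha], [Mixin2 Outer Alpha])
  take Mixin2:  [Mixin2 Base Mixin3 Alpha object] + [Outer Alpha object] + [Alpha object] + [Mixin2 Outer Alpha]
  take Base:  [Base Mixin3 Alpha object] + [Outer Alpha object] + [Alpha object] + [Outer Alpha]
  take Mixin3:  [Mixin3 Alpha object] + [Outer Alpha object] + [Alpha object] + [Outer Alpha]
  take Outer:  [Alpha object] + [Outer Alpha object] + [Alpha object] + [Outer Alpha]
  take Alpha:  [Alpha object] + [Alpha object] + [Alpha object] + [Alpha]
  take object:  [object] + [object] + [object]
MRO: Node Mixin2 Base Mixin3 Outer Alpha object
Base is at position 2; next is Mixin3.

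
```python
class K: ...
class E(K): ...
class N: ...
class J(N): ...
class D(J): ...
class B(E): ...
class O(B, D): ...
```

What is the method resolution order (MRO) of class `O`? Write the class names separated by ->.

O -> B -> E -> K -> D -> J -> N -> object

L[O] = O + merge(L[B], L[D], [B D])
  take B:  [B E K object] + [D J N object] + [B D]
  take E:  [E K object] + [D J N object] + [D]
  take K:  [K object] + [D J N object] + [D]
  take D:  [object] + [D J N object] + [D]
  take J:  [object] + [J N object]
  take N:  [object] + [N object]
  take object:  [object] + [object]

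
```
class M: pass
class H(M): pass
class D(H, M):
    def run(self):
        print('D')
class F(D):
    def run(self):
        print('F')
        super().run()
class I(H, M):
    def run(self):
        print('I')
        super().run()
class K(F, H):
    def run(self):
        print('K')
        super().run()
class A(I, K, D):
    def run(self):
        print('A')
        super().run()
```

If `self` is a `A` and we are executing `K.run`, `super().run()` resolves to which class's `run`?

L[A] = A + merge(L[I], L[K], L[D], [I K D])
  take I:  [I H M object] + [K F D H M object] + [D H M object] + [I K D]
  take K:  [H M object] + [K F D H M object] + [D H M object] + [K D]
  take F:  [H M object] + [F D H M object] + [D H M object] + [D]
  take D:  [H M object] + [D H M object] + [D H M object] + [D]
  take H:  [H M object] + [H M object] + [H M object]
  take M:  [M object] + [M object] + [M object]
  take object:  [object] + [object] + [object]
MRO: A I K F D H M object
super() in K.run on a A instance goes to the class after K in A's MRO: F.

F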